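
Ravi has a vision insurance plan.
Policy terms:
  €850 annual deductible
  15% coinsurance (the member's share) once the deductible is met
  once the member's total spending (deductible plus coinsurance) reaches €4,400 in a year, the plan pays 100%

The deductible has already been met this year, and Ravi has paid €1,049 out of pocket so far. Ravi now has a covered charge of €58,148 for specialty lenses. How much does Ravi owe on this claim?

The deductible is already satisfied, so the full bill goes to coinsurance.
15% of €58,148 = €8,722.20 falls to the member.
Year-to-date out-of-pocket would reach €1,049 + €8,722.20 = €9,771.20, above the €4,400 maximum, so the member pays only €4,400 − €1,049 = €3,351.

€3,351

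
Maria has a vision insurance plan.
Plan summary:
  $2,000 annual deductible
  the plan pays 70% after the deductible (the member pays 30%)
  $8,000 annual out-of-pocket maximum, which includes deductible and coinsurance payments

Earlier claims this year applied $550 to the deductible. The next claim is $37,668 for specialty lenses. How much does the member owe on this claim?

$7,450

$550 of the $2,000 deductible is already met, leaving $1,450.
The remaining $36,218 (= $37,668 − $1,450) moves to coinsurance.
30% of $36,218 = $10,865.40 falls to the member.
That puts the member's cost at $1,450 + $10,865.40 = $12,315.40 before any cap.
Year-to-date out-of-pocket would reach $550 + $12,315.40 = $12,865.40, above the $8,000 maximum, so the member pays only $8,000 − $550 = $7,450.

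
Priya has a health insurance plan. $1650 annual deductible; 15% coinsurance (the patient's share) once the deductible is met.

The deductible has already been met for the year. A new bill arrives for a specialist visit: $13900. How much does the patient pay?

$2085

The deductible is already satisfied, so the full bill goes to coinsurance.
Coinsurance: $13900 × 15% = $2085.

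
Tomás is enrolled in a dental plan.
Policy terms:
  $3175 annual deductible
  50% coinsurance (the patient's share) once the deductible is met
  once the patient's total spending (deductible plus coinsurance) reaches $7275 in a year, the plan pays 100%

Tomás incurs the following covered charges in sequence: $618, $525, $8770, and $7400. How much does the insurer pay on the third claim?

$3369

Bill 1, $618: all of it applies to the deductible. Patient owes $618 (running OOP $618). Insurer: $618 − $618 = $0.
Bill 2, $525: entire amount goes to the deductible. Patient owes $525 (running OOP $1143). Plan pays $525 − $525 = $0.
Bill 3, $8770: deductible takes $2032, $6738 remains; patient's 50% is $3369. Patient owes $5401 (running OOP $6544). Plan pays $8770 − $5401 = $3369.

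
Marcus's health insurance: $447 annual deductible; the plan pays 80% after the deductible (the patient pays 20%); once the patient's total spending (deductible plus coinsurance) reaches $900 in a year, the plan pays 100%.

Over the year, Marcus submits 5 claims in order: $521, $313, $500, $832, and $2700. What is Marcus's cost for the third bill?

Bill 1, $521: deductible takes $447, $74 remains; coinsurance $74 × 20% = $14.80. Patient owes $461.80 (running OOP $461.80).
Bill 2, $313: 20% coinsurance on $313 = $62.60. Patient owes $62.60 (running OOP $524.40).
Bill 3, $500: deductible met; 20% of $500 = $100. Cost to patient: $100. OOP to date $624.40.

$100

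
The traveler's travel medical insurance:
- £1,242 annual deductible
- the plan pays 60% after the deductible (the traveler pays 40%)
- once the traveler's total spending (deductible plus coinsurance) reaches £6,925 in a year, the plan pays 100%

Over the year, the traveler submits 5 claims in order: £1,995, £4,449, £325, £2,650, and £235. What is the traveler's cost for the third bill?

#1 (£1,995): deductible takes £1,242, £753 remains; traveler's 40% is £301.20. Cost to traveler: £1,543.20. OOP to date £1,543.20.
#2 (£4,449): deductible met; 40% of £4,449 = £1,779.60. Cost to traveler: £1,779.60. OOP to date £3,322.80.
#3 (£325): 40% coinsurance on £325 = £130. Traveler pays £130; OOP now £3,452.80.

£130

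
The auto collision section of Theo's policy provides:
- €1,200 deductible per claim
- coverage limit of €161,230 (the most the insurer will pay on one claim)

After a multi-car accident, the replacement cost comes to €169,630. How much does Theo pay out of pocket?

€8,400

Less the €1,200 deductible: €169,630 − €1,200 = €168,430.
Since €168,430 > €161,230, the payout is capped at €161,230.
Driver's share is the uncovered remainder: €169,630 − €161,230 = €8,400.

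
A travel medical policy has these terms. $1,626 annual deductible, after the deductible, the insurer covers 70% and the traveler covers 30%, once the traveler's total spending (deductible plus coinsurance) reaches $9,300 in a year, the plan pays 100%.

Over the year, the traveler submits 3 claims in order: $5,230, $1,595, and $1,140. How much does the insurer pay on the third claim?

$798

Bill 1, $5,230: $1,626 to deductible, leaving $3,604; coinsurance $3,604 × 30% = $1,081.20. Traveler owes $2,707.20 (running OOP $2,707.20). Plan pays $5,230 − $2,707.20 = $2,522.80.
Bill 2, $1,595: deductible met; 30% of $1,595 = $478.50. Cost to traveler: $478.50. OOP to date $3,185.70. Plan pays $1,595 − $478.50 = $1,116.50.
Bill 3, $1,140: deductible already satisfied, so traveler's share is 30% × $1,140 = $342. Traveler owes $342 (running OOP $3,527.70). Plan pays $1,140 − $342 = $798.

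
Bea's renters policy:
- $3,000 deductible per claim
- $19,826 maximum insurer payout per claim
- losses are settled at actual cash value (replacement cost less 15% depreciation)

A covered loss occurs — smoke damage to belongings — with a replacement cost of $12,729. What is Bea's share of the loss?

$4,909.35

Actual cash value after 15% depreciation: $12,729 × 85% = $10,819.65.
Subtract the deductible: $10,819.65 − $3,000 = $7,819.65.
That's under the $19,826 cap, so the insurer reimburses the full $7,819.65.
Out of pocket: $12,729 − $7,819.65 = $4,909.35.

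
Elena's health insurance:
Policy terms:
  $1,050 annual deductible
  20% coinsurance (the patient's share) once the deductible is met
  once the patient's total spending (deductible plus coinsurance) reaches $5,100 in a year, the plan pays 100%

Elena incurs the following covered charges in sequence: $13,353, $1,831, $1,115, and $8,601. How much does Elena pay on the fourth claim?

$1,000.20

Claim 1 ($13,353): $1,050 finishes the deductible; $12,303 goes to coinsurance; patient's 20% is $2,460.60. Cost to patient: $3,510.60. OOP to date $3,510.60.
Claim 2 ($1,831): deductible met; 20% of $1,831 = $366.20. Patient owes $366.20 (running OOP $3,876.80).
Claim 3 ($1,115): 20% coinsurance on $1,115 = $223. Patient pays $223; OOP now $4,099.80.
Claim 4 ($8,601): 20% coinsurance on $8,601 = $1,720.20. Adding that to $4,099.80 gives $5,820, past the $5,100 cap; patient pays only $5,100 − $4,099.80 = $1,000.20.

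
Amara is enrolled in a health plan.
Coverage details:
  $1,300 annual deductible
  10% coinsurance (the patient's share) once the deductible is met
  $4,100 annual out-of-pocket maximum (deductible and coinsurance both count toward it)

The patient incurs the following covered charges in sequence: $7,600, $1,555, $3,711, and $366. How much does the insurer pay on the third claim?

Claim 1 ($7,600): $1,300 to deductible, leaving $6,300; coinsurance $6,300 × 10% = $630. Cost to patient: $1,930. OOP to date $1,930. Insurer: $7,600 − $1,930 = $5,670.
Claim 2 ($1,555): deductible already satisfied, so patient's share is 10% × $1,555 = $155.50. Patient pays $155.50; OOP now $2,085.50. Insurer: $1,555 − $155.50 = $1,399.50.
Claim 3 ($3,711): 10% coinsurance on $3,711 = $371.10. Cost to patient: $371.10. OOP to date $2,456.60. Plan pays $3,711 − $371.10 = $3,339.90.

$3,339.90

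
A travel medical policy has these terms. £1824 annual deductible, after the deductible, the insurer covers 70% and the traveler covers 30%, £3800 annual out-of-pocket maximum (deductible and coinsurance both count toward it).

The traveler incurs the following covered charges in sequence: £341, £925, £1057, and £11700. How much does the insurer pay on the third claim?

£349.30

Bill 1, £341: all of it applies to the deductible. Cost to traveler: £341. OOP to date £341. Insurer: £341 − £341 = £0.
Bill 2, £925: entire amount goes to the deductible. Traveler pays £925; OOP now £1266. Plan pays £925 − £925 = £0.
Bill 3, £1057: £558 to deductible, leaving £499; coinsurance £499 × 30% = £149.70. Traveler owes £707.70 (running OOP £1973.70). Plan pays £1057 − £707.70 = £349.30.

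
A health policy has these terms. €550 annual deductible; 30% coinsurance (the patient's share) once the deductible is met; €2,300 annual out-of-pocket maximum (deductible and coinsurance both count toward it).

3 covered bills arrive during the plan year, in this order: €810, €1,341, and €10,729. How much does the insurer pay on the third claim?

€9,459.30

#1 (€810): €550 finishes the deductible; €260 goes to coinsurance; 30% of €260 = €78. Cost to patient: €628. OOP to date €628. Plan pays €810 − €628 = €182.
#2 (€1,341): deductible already satisfied, so patient's share is 30% × €1,341 = €402.30. Cost to patient: €402.30. OOP to date €1,030.30. Plan pays €1,341 − €402.30 = €938.70.
#3 (€10,729): deductible met; 30% of €10,729 = €3,218.70. OOP would hit €4,249 > €2,300, so the cap limits the patient to €2,300 − €1,030.30 = €1,269.70. Insurer: €10,729 − €1,269.70 = €9,459.30.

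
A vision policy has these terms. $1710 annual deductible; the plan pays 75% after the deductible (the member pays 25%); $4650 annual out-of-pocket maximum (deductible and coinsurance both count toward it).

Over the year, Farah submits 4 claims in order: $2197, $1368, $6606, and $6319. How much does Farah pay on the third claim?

$1651.50

Claim 1 — $2197: deductible takes $1710, $487 remains; coinsurance $487 × 25% = $121.75. Member pays $1831.75; OOP now $1831.75.
Claim 2 — $1368: deductible met; 25% of $1368 = $342. Member owes $342 (running OOP $2173.75).
Claim 3 — $6606: deductible already satisfied, so member's share is 25% × $6606 = $1651.50. Member pays $1651.50; OOP now $3825.25.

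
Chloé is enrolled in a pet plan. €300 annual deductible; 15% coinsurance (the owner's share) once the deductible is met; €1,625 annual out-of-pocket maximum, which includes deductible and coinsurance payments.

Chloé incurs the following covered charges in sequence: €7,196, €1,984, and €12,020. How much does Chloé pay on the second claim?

Claim 1 — €7,196: deductible takes €300, €6,896 remains; 15% of €6,896 = €1,034.40. Owner pays €1,334.40; OOP now €1,334.40.
Claim 2 — €1,984: deductible already satisfied, so owner's share is 15% × €1,984 = €297.60. OOP would hit €1,632 > €1,625, so the cap limits the owner to €1,625 − €1,334.40 = €290.60.

€290.60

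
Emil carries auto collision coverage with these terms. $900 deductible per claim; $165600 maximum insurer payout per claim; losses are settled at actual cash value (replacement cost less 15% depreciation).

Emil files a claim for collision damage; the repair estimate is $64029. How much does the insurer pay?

Depreciate 15%: the covered value is $64029 × 0.85 = $54424.65.
Subtract the deductible: $54424.65 − $900 = $53524.65.
$53524.65 ≤ $165600, so the limit doesn't bind; insurer pays $53524.65.

$53524.65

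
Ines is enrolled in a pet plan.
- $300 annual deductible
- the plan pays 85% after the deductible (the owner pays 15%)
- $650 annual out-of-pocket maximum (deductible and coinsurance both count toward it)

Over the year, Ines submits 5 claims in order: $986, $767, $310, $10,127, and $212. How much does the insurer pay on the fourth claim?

Claim 1 ($986): $300 finishes the deductible; $686 goes to coinsurance; 15% of $686 = $102.90. Owner owes $402.90 (running OOP $402.90). Plan pays $986 − $402.90 = $583.10.
Claim 2 ($767): deductible met; 15% of $767 = $115.05. Owner owes $115.05 (running OOP $517.95). Plan pays $767 − $115.05 = $651.95.
Claim 3 ($310): 15% coinsurance on $310 = $46.50. Owner pays $46.50; OOP now $564.45. Plan pays $310 − $46.50 = $263.50.
Claim 4 ($10,127): 15% coinsurance on $10,127 = $1,519.05. That would push OOP to $2,083.50, over the $650 cap, so owner pays $650 − $564.45 = $85.55. Plan pays $10,127 − $85.55 = $10,041.45.

$10,041.45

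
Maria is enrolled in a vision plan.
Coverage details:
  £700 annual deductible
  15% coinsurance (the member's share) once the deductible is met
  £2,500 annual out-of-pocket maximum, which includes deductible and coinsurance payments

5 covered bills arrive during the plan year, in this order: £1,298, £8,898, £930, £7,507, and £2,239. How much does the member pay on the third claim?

£139.50

Claim 1 (£1,298): deductible takes £700, £598 remains; member's 15% is £89.70. Member owes £789.70 (running OOP £789.70).
Claim 2 (£8,898): 15% coinsurance on £8,898 = £1,334.70. Member pays £1,334.70; OOP now £2,124.40.
Claim 3 (£930): deductible already satisfied, so member's share is 15% × £930 = £139.50. Member pays £139.50; OOP now £2,263.90.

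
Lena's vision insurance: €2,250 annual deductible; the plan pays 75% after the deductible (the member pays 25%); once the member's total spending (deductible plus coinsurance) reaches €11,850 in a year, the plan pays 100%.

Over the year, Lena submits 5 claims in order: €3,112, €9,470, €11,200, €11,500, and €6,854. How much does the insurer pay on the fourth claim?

€8,625

Claim 1 (€3,112): €2,250 to deductible, leaving €862; 25% of €862 = €215.50. Member owes €2,465.50 (running OOP €2,465.50). Plan pays €3,112 − €2,465.50 = €646.50.
Claim 2 (€9,470): 25% coinsurance on €9,470 = €2,367.50. Member owes €2,367.50 (running OOP €4,833). Insurer: €9,470 − €2,367.50 = €7,102.50.
Claim 3 (€11,200): deductible met; 25% of €11,200 = €2,800. Member pays €2,800; OOP now €7,633. Plan pays €11,200 − €2,800 = €8,400.
Claim 4 (€11,500): deductible met; 25% of €11,500 = €2,875. Member pays €2,875; OOP now €10,508. Plan pays €11,500 − €2,875 = €8,625.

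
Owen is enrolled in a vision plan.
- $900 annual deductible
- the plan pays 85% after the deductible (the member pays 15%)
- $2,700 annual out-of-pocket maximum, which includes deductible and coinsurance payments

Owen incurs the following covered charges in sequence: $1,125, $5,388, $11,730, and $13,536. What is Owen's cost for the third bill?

$958.05

#1 ($1,125): $900 finishes the deductible; $225 goes to coinsurance; coinsurance $225 × 15% = $33.75. Member owes $933.75 (running OOP $933.75).
#2 ($5,388): deductible met; 15% of $5,388 = $808.20. Member pays $808.20; OOP now $1,741.95.
#3 ($11,730): deductible met; 15% of $11,730 = $1,759.50. That would push OOP to $3,501.45, over the $2,700 cap, so member pays $2,700 − $1,741.95 = $958.05.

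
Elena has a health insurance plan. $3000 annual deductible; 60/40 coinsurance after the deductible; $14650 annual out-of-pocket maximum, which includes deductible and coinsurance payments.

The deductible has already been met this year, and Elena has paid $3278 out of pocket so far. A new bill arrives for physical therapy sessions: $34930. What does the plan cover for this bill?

$23558

With the deductible met, the entire $34930 is subject to coinsurance.
Patient's 40% share of $34930 is $13972.
Adding $13972 to the $3278 already spent would give $17250, which exceeds the $14650 cap; the patient pays just $14650 − $3278 = $11372.
The insurer covers the remainder: $34930 − $11372 = $23558.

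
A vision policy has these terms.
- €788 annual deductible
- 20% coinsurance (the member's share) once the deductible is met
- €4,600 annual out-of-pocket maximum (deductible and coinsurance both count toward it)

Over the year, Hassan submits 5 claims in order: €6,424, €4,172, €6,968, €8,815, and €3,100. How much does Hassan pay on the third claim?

Claim 1 — €6,424: €788 finishes the deductible; €5,636 goes to coinsurance; 20% of €5,636 = €1,127.20. Cost to member: €1,915.20. OOP to date €1,915.20.
Claim 2 — €4,172: 20% coinsurance on €4,172 = €834.40. Member owes €834.40 (running OOP €2,749.60).
Claim 3 — €6,968: deductible met; 20% of €6,968 = €1,393.60. Member owes €1,393.60 (running OOP €4,143.20).

€1,393.60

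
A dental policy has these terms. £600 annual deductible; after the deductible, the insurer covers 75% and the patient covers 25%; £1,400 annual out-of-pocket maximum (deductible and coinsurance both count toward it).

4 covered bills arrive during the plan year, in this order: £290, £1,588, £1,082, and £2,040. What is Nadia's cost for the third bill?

£270.50

#1 (£290): entire amount goes to the deductible. Cost to patient: £290. OOP to date £290.
#2 (£1,588): £310 finishes the deductible; £1,278 goes to coinsurance; patient's 25% is £319.50. Patient owes £629.50 (running OOP £919.50).
#3 (£1,082): deductible already satisfied, so patient's share is 25% × £1,082 = £270.50. Patient owes £270.50 (running OOP £1,190).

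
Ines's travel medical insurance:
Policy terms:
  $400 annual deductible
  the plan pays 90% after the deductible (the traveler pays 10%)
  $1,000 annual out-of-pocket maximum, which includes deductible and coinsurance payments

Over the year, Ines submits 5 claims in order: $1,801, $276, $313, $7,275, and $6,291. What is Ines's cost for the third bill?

Bill 1, $1,801: deductible takes $400, $1,401 remains; coinsurance $1,401 × 10% = $140.10. Traveler owes $540.10 (running OOP $540.10).
Bill 2, $276: deductible met; 10% of $276 = $27.60. Traveler owes $27.60 (running OOP $567.70).
Bill 3, $313: deductible already satisfied, so traveler's share is 10% × $313 = $31.30. Traveler owes $31.30 (running OOP $599).

$31.30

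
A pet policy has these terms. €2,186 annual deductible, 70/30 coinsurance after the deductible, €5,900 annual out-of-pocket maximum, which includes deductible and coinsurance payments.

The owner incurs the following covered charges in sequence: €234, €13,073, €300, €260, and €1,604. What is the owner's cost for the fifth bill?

Claim 1 — €234: all of it applies to the deductible. Owner pays €234; OOP now €234.
Claim 2 — €13,073: deductible takes €1,952, €11,121 remains; owner's 30% is €3,336.30. Cost to owner: €5,288.30. OOP to date €5,522.30.
Claim 3 — €300: 30% coinsurance on €300 = €90. Cost to owner: €90. OOP to date €5,612.30.
Claim 4 — €260: 30% coinsurance on €260 = €78. Cost to owner: €78. OOP to date €5,690.30.
Claim 5 — €1,604: 30% coinsurance on €1,604 = €481.20. Adding that to €5,690.30 gives €6,171.50, past the €5,900 cap; owner pays only €5,900 − €5,690.30 = €209.70.

€209.70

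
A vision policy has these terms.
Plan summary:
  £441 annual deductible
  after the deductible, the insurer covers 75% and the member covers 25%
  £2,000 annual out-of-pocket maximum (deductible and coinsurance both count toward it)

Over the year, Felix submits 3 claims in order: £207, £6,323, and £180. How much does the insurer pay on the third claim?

£143.25

Claim 1 (£207): entire amount goes to the deductible. Member owes £207 (running OOP £207). Plan pays £207 − £207 = £0.
Claim 2 (£6,323): £234 finishes the deductible; £6,089 goes to coinsurance; member's 25% is £1,522.25. Member pays £1,756.25; OOP now £1,963.25. Plan pays £6,323 − £1,756.25 = £4,566.75.
Claim 3 (£180): deductible met; 25% of £180 = £45. That would push OOP to £2,008.25, over the £2,000 cap, so member pays £2,000 − £1,963.25 = £36.75. Insurer: £180 − £36.75 = £143.25.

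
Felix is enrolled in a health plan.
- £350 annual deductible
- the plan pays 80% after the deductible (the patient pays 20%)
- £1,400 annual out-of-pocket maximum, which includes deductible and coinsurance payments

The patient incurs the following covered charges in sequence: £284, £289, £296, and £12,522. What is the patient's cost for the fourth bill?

£946.20

Bill 1, £284: fully absorbed by the deductible. Patient pays £284; OOP now £284.
Bill 2, £289: £66 finishes the deductible; £223 goes to coinsurance; 20% of £223 = £44.60. Cost to patient: £110.60. OOP to date £394.60.
Bill 3, £296: 20% coinsurance on £296 = £59.20. Patient pays £59.20; OOP now £453.80.
Bill 4, £12,522: deductible met; 20% of £12,522 = £2,504.40. That would push OOP to £2,958.20, over the £1,400 cap, so patient pays £1,400 − £453.80 = £946.20.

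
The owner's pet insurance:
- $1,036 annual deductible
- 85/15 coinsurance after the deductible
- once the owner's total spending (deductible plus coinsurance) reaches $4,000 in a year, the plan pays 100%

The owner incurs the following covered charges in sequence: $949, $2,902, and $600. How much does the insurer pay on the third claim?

$510

#1 ($949): fully absorbed by the deductible. Owner owes $949 (running OOP $949). Plan pays $949 − $949 = $0.
#2 ($2,902): $87 finishes the deductible; $2,815 goes to coinsurance; 15% of $2,815 = $422.25. Owner pays $509.25; OOP now $1,458.25. Plan pays $2,902 − $509.25 = $2,392.75.
#3 ($600): deductible met; 15% of $600 = $90. Owner owes $90 (running OOP $1,548.25). Plan pays $600 − $90 = $510.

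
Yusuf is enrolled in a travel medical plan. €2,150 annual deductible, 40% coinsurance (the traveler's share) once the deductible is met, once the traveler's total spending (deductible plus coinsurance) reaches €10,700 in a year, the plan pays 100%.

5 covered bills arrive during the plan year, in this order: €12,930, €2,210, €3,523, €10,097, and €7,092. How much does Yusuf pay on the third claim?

€1,409.20

#1 (€12,930): deductible takes €2,150, €10,780 remains; 40% of €10,780 = €4,312. Traveler pays €6,462; OOP now €6,462.
#2 (€2,210): deductible already satisfied, so traveler's share is 40% × €2,210 = €884. Cost to traveler: €884. OOP to date €7,346.
#3 (€3,523): 40% coinsurance on €3,523 = €1,409.20. Cost to traveler: €1,409.20. OOP to date €8,755.20.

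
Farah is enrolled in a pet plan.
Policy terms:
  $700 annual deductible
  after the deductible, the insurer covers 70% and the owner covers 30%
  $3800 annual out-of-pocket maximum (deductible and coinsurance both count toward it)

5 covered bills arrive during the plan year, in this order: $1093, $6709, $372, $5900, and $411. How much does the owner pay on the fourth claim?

Claim 1 — $1093: $700 finishes the deductible; $393 goes to coinsurance; 30% of $393 = $117.90. Owner owes $817.90 (running OOP $817.90).
Claim 2 — $6709: 30% coinsurance on $6709 = $2012.70. Owner pays $2012.70; OOP now $2830.60.
Claim 3 — $372: deductible already satisfied, so owner's share is 30% × $372 = $111.60. Owner pays $111.60; OOP now $2942.20.
Claim 4 — $5900: 30% coinsurance on $5900 = $1770. OOP would hit $4712.20 > $3800, so the cap limits the owner to $3800 − $2942.20 = $857.80.

$857.80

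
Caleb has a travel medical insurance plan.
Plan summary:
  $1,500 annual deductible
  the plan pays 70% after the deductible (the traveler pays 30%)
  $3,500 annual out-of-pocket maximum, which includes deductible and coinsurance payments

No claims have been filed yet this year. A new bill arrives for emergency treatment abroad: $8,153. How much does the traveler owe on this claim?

Nothing has been paid toward the $1,500 deductible, so the first $1,500 of this charge is applied there.
After the $1,500 deductible portion, $8,153 − $1,500 = $6,653 is subject to coinsurance.
Traveler's 30% share of $6,653 is $1,995.90.
Traveler responsibility before any cap: $1,500 + $1,995.90 = $3,495.90.
Total out-of-pocket so far would be $0 + $3,495.90 = $3,495.90, below the $3,500 cap — no reduction.

$3,495.90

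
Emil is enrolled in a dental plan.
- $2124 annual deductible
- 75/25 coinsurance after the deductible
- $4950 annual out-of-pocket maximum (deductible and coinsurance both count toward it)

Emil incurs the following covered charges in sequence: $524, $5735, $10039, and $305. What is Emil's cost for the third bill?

$1792.25

Claim 1 — $524: entire amount goes to the deductible. Cost to patient: $524. OOP to date $524.
Claim 2 — $5735: $1600 finishes the deductible; $4135 goes to coinsurance; coinsurance $4135 × 25% = $1033.75. Cost to patient: $2633.75. OOP to date $3157.75.
Claim 3 — $10039: deductible met; 25% of $10039 = $2509.75. OOP would hit $5667.50 > $4950, so the cap limits the patient to $4950 − $3157.75 = $1792.25.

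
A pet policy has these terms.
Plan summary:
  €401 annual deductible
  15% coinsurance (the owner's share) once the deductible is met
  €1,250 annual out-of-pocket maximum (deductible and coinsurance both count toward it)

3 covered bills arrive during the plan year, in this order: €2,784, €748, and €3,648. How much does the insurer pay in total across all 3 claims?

€5,930

#1 (€2,784): €401 to deductible, leaving €2,383; coinsurance €2,383 × 15% = €357.45. Owner pays €758.45; OOP now €758.45. Plan pays €2,784 − €758.45 = €2,025.55.
#2 (€748): 15% coinsurance on €748 = €112.20. Cost to owner: €112.20. OOP to date €870.65. Plan pays €748 − €112.20 = €635.80.
#3 (€3,648): deductible met; 15% of €3,648 = €547.20. That would push OOP to €1,417.85, over the €1,250 cap, so owner pays €1,250 − €870.65 = €379.35. Insurer: €3,648 − €379.35 = €3,268.65.
Insurer total: €2,025.55 + €635.80 + €3,268.65 = €5,930.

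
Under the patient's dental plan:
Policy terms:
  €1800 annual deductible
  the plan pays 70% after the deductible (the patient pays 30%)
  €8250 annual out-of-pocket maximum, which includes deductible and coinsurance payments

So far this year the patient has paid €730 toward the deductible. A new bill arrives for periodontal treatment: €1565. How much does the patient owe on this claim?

€1218.50

€730 of the €1800 deductible is already met, leaving €1070.
That leaves €1565 − €1070 = €495 for coinsurance.
Coinsurance: €495 × 30% = €148.50.
That puts the patient's cost at €1070 + €148.50 = €1218.50 before any cap.
Year-to-date out-of-pocket becomes €730 + €1218.50 = €1948.50, still under the €8250 maximum, so no cap applies.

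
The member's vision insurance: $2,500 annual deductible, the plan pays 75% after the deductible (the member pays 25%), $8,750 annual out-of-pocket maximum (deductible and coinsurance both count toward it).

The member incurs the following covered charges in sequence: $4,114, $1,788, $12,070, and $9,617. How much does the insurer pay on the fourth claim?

#1 ($4,114): $2,500 to deductible, leaving $1,614; 25% of $1,614 = $403.50. Member pays $2,903.50; OOP now $2,903.50. Insurer: $4,114 − $2,903.50 = $1,210.50.
#2 ($1,788): deductible already satisfied, so member's share is 25% × $1,788 = $447. Member owes $447 (running OOP $3,350.50). Plan pays $1,788 − $447 = $1,341.
#3 ($12,070): deductible already satisfied, so member's share is 25% × $12,070 = $3,017.50. Member pays $3,017.50; OOP now $6,368. Plan pays $12,070 − $3,017.50 = $9,052.50.
#4 ($9,617): deductible met; 25% of $9,617 = $2,404.25. Adding that to $6,368 gives $8,772.25, past the $8,750 cap; member pays only $8,750 − $6,368 = $2,382. Plan pays $9,617 − $2,382 = $7,235.

$7,235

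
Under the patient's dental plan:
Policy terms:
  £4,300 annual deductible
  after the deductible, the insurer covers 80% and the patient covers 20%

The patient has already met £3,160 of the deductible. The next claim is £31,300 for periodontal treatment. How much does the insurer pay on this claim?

£24,128

£3,160 of the £4,300 deductible is already met, leaving £1,140.
That leaves £31,300 − £1,140 = £30,160 for coinsurance.
Coinsurance: £30,160 × 20% = £6,032.
Patient responsibility: £1,140 + £6,032 = £7,172.
The plan picks up £31,300 − £7,172 = £24,128.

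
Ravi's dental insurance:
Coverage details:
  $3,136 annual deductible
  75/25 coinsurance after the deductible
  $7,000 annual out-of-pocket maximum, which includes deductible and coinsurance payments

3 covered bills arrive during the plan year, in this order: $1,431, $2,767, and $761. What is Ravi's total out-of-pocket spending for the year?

$3,591.75

#1 ($1,431): fully absorbed by the deductible. Cost to patient: $1,431. OOP to date $1,431.
#2 ($2,767): deductible takes $1,705, $1,062 remains; patient's 25% is $265.50. Patient owes $1,970.50 (running OOP $3,401.50).
#3 ($761): deductible already satisfied, so patient's share is 25% × $761 = $190.25. Patient owes $190.25 (running OOP $3,591.75).
Summing the patient's payments: $1,431 + $1,970.50 + $190.25 = $3,591.75.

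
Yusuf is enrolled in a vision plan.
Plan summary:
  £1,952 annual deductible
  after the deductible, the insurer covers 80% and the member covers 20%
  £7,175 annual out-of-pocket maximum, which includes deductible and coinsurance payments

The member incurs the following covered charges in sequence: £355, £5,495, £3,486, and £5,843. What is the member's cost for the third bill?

Claim 1 — £355: entire amount goes to the deductible. Cost to member: £355. OOP to date £355.
Claim 2 — £5,495: £1,597 finishes the deductible; £3,898 goes to coinsurance; 20% of £3,898 = £779.60. Member pays £2,376.60; OOP now £2,731.60.
Claim 3 — £3,486: 20% coinsurance on £3,486 = £697.20. Cost to member: £697.20. OOP to date £3,428.80.

£697.20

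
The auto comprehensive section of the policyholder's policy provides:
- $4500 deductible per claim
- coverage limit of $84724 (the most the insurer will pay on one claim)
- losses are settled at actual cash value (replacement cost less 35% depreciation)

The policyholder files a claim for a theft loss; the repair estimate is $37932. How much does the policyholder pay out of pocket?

Depreciate 35%: the covered value is $37932 × 0.65 = $24655.80.
Subtract the deductible: $24655.80 − $4500 = $20155.80.
That's under the $84724 cap, so the insurer reimburses the full $20155.80.
Policyholder's share is the uncovered remainder: $37932 − $20155.80 = $17776.20.

$17776.20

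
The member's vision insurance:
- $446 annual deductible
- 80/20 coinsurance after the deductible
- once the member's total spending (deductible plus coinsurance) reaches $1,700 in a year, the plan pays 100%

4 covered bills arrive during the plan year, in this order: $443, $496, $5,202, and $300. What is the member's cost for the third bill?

Claim 1 — $443: entire amount goes to the deductible. Member owes $443 (running OOP $443).
Claim 2 — $496: deductible takes $3, $493 remains; 20% of $493 = $98.60. Cost to member: $101.60. OOP to date $544.60.
Claim 3 — $5,202: deductible met; 20% of $5,202 = $1,040.40. Cost to member: $1,040.40. OOP to date $1,585.

$1,040.40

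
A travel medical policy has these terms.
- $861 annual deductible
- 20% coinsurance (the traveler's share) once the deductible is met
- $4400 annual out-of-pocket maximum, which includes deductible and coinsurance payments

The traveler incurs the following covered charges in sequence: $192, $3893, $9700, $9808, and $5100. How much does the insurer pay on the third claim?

Claim 1 — $192: fully absorbed by the deductible. Cost to traveler: $192. OOP to date $192. Insurer: $192 − $192 = $0.
Claim 2 — $3893: $669 finishes the deductible; $3224 goes to coinsurance; 20% of $3224 = $644.80. Cost to traveler: $1313.80. OOP to date $1505.80. Insurer: $3893 − $1313.80 = $2579.20.
Claim 3 — $9700: deductible met; 20% of $9700 = $1940. Cost to traveler: $1940. OOP to date $3445.80. Plan pays $9700 − $1940 = $7760.

$7760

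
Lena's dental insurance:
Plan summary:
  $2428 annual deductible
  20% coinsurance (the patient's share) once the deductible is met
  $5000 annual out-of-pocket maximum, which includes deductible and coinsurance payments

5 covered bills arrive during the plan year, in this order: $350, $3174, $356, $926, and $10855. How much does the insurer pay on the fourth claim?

Claim 1 ($350): all of it applies to the deductible. Cost to patient: $350. OOP to date $350. Plan pays $350 − $350 = $0.
Claim 2 ($3174): $2078 finishes the deductible; $1096 goes to coinsurance; coinsurance $1096 × 20% = $219.20. Patient pays $2297.20; OOP now $2647.20. Insurer: $3174 − $2297.20 = $876.80.
Claim 3 ($356): deductible met; 20% of $356 = $71.20. Patient owes $71.20 (running OOP $2718.40). Insurer: $356 − $71.20 = $284.80.
Claim 4 ($926): deductible already satisfied, so patient's share is 20% × $926 = $185.20. Cost to patient: $185.20. OOP to date $2903.60. Insurer: $926 − $185.20 = $740.80.

$740.80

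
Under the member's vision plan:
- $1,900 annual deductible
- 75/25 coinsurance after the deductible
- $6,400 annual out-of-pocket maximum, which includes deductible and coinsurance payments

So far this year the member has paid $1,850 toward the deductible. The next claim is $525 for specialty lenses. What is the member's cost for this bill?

$168.75

Deductible still to meet: $1,900 − $1,850 = $50.
That leaves $525 − $50 = $475 for coinsurance.
25% of $475 = $118.75 falls to the member.
So the member owes $50 + $118.75 = $168.75 before any cap.
Cumulative spending $1,850 + $168.75 = $2,018.75 stays under the $6,400 maximum.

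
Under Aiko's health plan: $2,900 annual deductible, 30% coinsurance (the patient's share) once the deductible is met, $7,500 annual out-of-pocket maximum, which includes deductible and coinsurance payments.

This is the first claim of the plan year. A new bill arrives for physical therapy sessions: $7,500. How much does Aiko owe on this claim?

$4,280

Deductible not yet touched, so the first $2,900 of the bill goes to the deductible.
That leaves $7,500 − $2,900 = $4,600 for coinsurance.
Coinsurance: $4,600 × 30% = $1,380.
So the patient owes $2,900 + $1,380 = $4,280 before any cap.
Cumulative spending $0 + $4,280 = $4,280 stays under the $7,500 maximum.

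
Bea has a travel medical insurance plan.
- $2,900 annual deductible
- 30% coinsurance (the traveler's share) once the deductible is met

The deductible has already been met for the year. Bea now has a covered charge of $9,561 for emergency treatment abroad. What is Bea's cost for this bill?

With the deductible met, the entire $9,561 is subject to coinsurance.
30% of $9,561 = $2,868.30 falls to the traveler.

$2,868.30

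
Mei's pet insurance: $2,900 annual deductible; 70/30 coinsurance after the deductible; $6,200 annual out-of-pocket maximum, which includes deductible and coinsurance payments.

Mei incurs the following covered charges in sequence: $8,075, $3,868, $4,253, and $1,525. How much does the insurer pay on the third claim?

$3,665.90

#1 ($8,075): $2,900 to deductible, leaving $5,175; coinsurance $5,175 × 30% = $1,552.50. Owner owes $4,452.50 (running OOP $4,452.50). Plan pays $8,075 − $4,452.50 = $3,622.50.
#2 ($3,868): deductible met; 30% of $3,868 = $1,160.40. Owner pays $1,160.40; OOP now $5,612.90. Plan pays $3,868 − $1,160.40 = $2,707.60.
#3 ($4,253): deductible already satisfied, so owner's share is 30% × $4,253 = $1,275.90. That would push OOP to $6,888.80, over the $6,200 cap, so owner pays $6,200 − $5,612.90 = $587.10. Insurer: $4,253 − $587.10 = $3,665.90.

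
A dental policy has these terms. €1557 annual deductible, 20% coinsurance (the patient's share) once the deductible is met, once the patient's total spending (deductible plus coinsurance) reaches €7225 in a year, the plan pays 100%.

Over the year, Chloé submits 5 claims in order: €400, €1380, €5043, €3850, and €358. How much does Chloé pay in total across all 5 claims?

Claim 1 — €400: all of it applies to the deductible. Cost to patient: €400. OOP to date €400.
Claim 2 — €1380: deductible takes €1157, €223 remains; coinsurance €223 × 20% = €44.60. Patient pays €1201.60; OOP now €1601.60.
Claim 3 — €5043: deductible met; 20% of €5043 = €1008.60. Patient owes €1008.60 (running OOP €2610.20).
Claim 4 — €3850: deductible met; 20% of €3850 = €770. Patient pays €770; OOP now €3380.20.
Claim 5 — €358: 20% coinsurance on €358 = €71.60. Patient pays €71.60; OOP now €3451.80.
Total paid by the patient: €400 + €1201.60 + €1008.60 + €770 + €71.60 = €3451.80.

€3451.80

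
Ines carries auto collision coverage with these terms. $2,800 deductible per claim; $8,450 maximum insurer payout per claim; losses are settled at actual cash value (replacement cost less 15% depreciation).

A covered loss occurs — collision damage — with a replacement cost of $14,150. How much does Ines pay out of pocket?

$5,700

Depreciate 15%: the covered value is $14,150 × 0.85 = $12,027.50.
Subtract the deductible: $12,027.50 − $2,800 = $9,227.50.
$9,227.50 exceeds the $8,450 limit, so the insurer pays the limit: $8,450.
Driver's share is the uncovered remainder: $14,150 − $8,450 = $5,700.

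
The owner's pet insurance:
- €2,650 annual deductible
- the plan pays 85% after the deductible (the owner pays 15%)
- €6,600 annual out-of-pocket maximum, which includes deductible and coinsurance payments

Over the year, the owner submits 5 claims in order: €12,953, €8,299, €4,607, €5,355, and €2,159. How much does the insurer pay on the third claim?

€3,915.95

Bill 1, €12,953: €2,650 finishes the deductible; €10,303 goes to coinsurance; coinsurance €10,303 × 15% = €1,545.45. Owner owes €4,195.45 (running OOP €4,195.45). Insurer: €12,953 − €4,195.45 = €8,757.55.
Bill 2, €8,299: deductible already satisfied, so owner's share is 15% × €8,299 = €1,244.85. Owner owes €1,244.85 (running OOP €5,440.30). Plan pays €8,299 − €1,244.85 = €7,054.15.
Bill 3, €4,607: 15% coinsurance on €4,607 = €691.05. Cost to owner: €691.05. OOP to date €6,131.35. Plan pays €4,607 − €691.05 = €3,915.95.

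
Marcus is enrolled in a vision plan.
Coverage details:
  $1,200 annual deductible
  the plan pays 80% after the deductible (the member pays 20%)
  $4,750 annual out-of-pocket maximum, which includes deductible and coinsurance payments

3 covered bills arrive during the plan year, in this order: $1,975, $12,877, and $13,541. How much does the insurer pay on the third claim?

#1 ($1,975): deductible takes $1,200, $775 remains; 20% of $775 = $155. Cost to member: $1,355. OOP to date $1,355. Insurer: $1,975 − $1,355 = $620.
#2 ($12,877): 20% coinsurance on $12,877 = $2,575.40. Member pays $2,575.40; OOP now $3,930.40. Insurer: $12,877 − $2,575.40 = $10,301.60.
#3 ($13,541): deductible already satisfied, so member's share is 20% × $13,541 = $2,708.20. Adding that to $3,930.40 gives $6,638.60, past the $4,750 cap; member pays only $4,750 − $3,930.40 = $819.60. Plan pays $13,541 − $819.60 = $12,721.40.

$12,721.40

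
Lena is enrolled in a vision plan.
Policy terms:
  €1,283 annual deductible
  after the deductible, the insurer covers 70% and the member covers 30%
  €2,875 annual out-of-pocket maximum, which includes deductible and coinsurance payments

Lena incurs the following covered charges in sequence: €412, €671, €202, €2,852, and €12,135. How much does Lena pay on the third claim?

Claim 1 — €412: fully absorbed by the deductible. Member owes €412 (running OOP €412).
Claim 2 — €671: entire amount goes to the deductible. Member owes €671 (running OOP €1,083).
Claim 3 — €202: deductible takes €200, €2 remains; member's 30% is €0.60. Cost to member: €200.60. OOP to date €1,283.60.

€200.60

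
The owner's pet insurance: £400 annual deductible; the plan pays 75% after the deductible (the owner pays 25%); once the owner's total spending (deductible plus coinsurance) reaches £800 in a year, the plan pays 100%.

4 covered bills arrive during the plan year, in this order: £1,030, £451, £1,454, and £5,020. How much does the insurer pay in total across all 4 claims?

£7,155

#1 (£1,030): £400 to deductible, leaving £630; owner's 25% is £157.50. Owner pays £557.50; OOP now £557.50. Insurer: £1,030 − £557.50 = £472.50.
#2 (£451): deductible met; 25% of £451 = £112.75. Owner pays £112.75; OOP now £670.25. Plan pays £451 − £112.75 = £338.25.
#3 (£1,454): deductible met; 25% of £1,454 = £363.50. That would push OOP to £1,033.75, over the £800 cap, so owner pays £800 − £670.25 = £129.75. Insurer: £1,454 − £129.75 = £1,324.25.
#4 (£5,020): deductible already satisfied, so owner's share is 25% × £5,020 = £1,255. That would push OOP to £2,055, over the £800 cap, so owner pays £800 − £800 = £0. Insurer: £5,020 − £0 = £5,020.
Insurer total: £472.50 + £338.25 + £1,324.25 + £5,020 = £7,155.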